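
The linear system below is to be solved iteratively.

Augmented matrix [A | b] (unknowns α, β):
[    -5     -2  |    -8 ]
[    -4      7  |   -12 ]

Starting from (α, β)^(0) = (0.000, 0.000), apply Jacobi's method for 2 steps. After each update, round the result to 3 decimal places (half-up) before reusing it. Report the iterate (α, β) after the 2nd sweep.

(2.286, -0.800)

Iteration 1:
  α = (-8 - (-2)·0.000) / (-5) = 1.600
  β = (-12 - (-4)·0.000) / (7) = -1.714
Iteration 2:
  α = (-8 - (-2)·-1.714) / (-5) = 2.286
  β = (-12 - (-4)·1.600) / (7) = -0.800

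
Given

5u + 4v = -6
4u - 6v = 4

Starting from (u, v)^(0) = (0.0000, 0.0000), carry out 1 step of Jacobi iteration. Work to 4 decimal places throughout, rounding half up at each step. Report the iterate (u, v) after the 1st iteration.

Iteration 1:
  u = (-6 - (4)·0.0000) / (5) = -1.2000
  v = (4 - (4)·0.0000) / (-6) = -0.6667

(-1.2000, -0.6667)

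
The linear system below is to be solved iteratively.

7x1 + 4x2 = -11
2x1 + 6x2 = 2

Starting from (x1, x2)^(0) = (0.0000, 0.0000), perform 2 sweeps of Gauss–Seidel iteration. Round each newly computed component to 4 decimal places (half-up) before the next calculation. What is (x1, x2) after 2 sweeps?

Iteration 1:
  x1 = (-11 - (4)·0.0000) / (7) = -1.5714
  x2 = (2 - (2)·-1.5714) / (6) = 0.8571
Iteration 2:
  x1 = (-11 - (4)·0.8571) / (7) = -2.0612
  x2 = (2 - (2)·-2.0612) / (6) = 1.0204

(-2.0612, 1.0204)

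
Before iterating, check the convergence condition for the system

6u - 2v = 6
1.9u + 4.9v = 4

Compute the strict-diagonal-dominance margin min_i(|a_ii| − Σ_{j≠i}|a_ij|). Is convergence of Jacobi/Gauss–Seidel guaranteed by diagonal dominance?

3

row 1: |6| − (2) = 4
row 2: |4.9| − (1.9) = 3
minimum over rows = 3 → strictly diagonally dominant (convergence guaranteed)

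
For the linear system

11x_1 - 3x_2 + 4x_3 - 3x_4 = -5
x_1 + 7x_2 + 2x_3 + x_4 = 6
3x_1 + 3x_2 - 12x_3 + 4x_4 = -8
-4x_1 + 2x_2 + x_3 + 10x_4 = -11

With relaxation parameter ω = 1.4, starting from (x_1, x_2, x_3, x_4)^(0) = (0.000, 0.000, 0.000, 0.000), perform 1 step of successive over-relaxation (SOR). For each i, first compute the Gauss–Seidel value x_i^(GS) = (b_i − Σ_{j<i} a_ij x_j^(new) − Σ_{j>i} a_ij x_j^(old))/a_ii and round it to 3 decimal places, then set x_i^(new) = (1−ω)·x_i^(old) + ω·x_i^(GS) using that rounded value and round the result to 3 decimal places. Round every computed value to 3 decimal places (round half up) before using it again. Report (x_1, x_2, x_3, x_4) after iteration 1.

(-0.637, 1.327, 1.175, -2.433)

Iteration 1:
  x_1: GS value = (-5 - (-3)·0.000 - (4)·0.000 - (-3)·0.000) / (11) = -0.455;  x_1 ← (1−ω)·0.000 + ω·-0.455 = -0.637
  x_2: GS value = (6 - (1)·-0.637 - (2)·0.000 - (1)·0.000) / (7) = 0.948;  x_2 ← (1−ω)·0.000 + ω·0.948 = 1.327
  x_3: GS value = (-8 - (3)·-0.637 - (3)·1.327 - (4)·0.000) / (-12) = 0.839;  x_3 ← (1−ω)·0.000 + ω·0.839 = 1.175
  x_4: GS value = (-11 - (-4)·-0.637 - (2)·1.327 - (1)·1.175) / (10) = -1.738;  x_4 ← (1−ω)·0.000 + ω·-1.738 = -2.433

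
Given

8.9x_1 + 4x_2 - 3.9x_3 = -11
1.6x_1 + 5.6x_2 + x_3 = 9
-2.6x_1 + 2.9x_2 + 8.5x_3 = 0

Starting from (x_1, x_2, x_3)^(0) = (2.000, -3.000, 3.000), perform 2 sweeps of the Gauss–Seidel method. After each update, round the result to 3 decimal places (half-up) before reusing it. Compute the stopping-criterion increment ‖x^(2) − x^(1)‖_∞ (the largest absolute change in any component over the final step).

Iteration 1:
  x_1 = (-11 - (4)·-3.000 - (-3.9)·3.000) / (8.9) = 1.427
  x_2 = (9 - (1.6)·1.427 - (1)·3.000) / (5.6) = 0.664
  x_3 = (0 - (-2.6)·1.427 - (2.9)·0.664) / (8.5) = 0.210
Iteration 2:
  x_1 = (-11 - (4)·0.664 - (-3.9)·0.210) / (8.9) = -1.442
  x_2 = (9 - (1.6)·-1.442 - (1)·0.210) / (5.6) = 1.982
  x_3 = (0 - (-2.6)·-1.442 - (2.9)·1.982) / (8.5) = -1.117
Change: (-2.869, 1.318, -1.327) → max |·| = 2.869

2.869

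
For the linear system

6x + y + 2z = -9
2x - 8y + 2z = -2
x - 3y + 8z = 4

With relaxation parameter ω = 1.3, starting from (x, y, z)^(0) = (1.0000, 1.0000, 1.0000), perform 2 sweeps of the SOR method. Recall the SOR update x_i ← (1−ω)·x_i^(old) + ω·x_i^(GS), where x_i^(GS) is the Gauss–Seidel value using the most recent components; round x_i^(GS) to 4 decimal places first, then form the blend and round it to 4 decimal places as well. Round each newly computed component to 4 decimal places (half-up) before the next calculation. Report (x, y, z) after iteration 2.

Iteration 1:
  x: GS value = (-9 - (1)·1.0000 - (2)·1.0000) / (6) = -2.0000;  x ← (1−ω)·1.0000 + ω·-2.0000 = -2.9000
  y: GS value = (-2 - (2)·-2.9000 - (2)·1.0000) / (-8) = -0.2250;  y ← (1−ω)·1.0000 + ω·-0.2250 = -0.5925
  z: GS value = (4 - (1)·-2.9000 - (-3)·-0.5925) / (8) = 0.6403;  z ← (1−ω)·1.0000 + ω·0.6403 = 0.5324
Iteration 2:
  x: GS value = (-9 - (1)·-0.5925 - (2)·0.5324) / (6) = -1.5787;  x ← (1−ω)·-2.9000 + ω·-1.5787 = -1.1823
  y: GS value = (-2 - (2)·-1.1823 - (2)·0.5324) / (-8) = 0.0875;  y ← (1−ω)·-0.5925 + ω·0.0875 = 0.2915
  z: GS value = (4 - (1)·-1.1823 - (-3)·0.2915) / (8) = 0.7571;  z ← (1−ω)·0.5324 + ω·0.7571 = 0.8245

(-1.1823, 0.2915, 0.8245)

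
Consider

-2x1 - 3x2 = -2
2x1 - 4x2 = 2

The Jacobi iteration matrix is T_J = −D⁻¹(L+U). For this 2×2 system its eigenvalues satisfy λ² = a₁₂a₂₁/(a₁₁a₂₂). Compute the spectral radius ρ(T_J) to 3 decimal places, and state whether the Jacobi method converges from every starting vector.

a₁₂a₂₁/(a₁₁a₂₂) = (-3)·(2) / ((-2)·(-4)) = -0.750000
ρ = √|-0.750000| = √0.750000 = 0.866
ρ < 1, so Jacobi converges

0.866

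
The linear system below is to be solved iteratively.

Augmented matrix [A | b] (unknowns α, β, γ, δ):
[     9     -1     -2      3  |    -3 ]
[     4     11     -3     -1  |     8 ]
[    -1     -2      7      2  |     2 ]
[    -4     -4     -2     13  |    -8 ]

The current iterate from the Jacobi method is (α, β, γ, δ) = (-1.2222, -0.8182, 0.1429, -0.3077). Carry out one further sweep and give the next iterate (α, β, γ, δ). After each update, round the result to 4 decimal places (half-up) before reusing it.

(-0.2899, 1.1827, -0.0347, -1.2212)

One sweep:
  α = (-3 - (-1)·-0.8182 - (-2)·0.1429 - (3)·-0.3077) / (9) = -0.2899
  β = (8 - (4)·-1.2222 - (-3)·0.1429 - (-1)·-0.3077) / (11) = 1.1827
  γ = (2 - (-1)·-1.2222 - (-2)·-0.8182 - (2)·-0.3077) / (7) = -0.0347
  δ = (-8 - (-4)·-1.2222 - (-4)·-0.8182 - (-2)·0.1429) / (13) = -1.2212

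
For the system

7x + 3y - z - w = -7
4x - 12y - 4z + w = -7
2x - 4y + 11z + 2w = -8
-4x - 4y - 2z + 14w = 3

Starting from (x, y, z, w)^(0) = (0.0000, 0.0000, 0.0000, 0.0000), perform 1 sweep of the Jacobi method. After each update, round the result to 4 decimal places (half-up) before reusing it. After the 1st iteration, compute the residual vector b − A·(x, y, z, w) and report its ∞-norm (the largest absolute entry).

3.9049

Iteration 1:
  x = (-7 - (3)·0.0000 - (-1)·0.0000 - (-1)·0.0000) / (7) = -1.0000
  y = (-7 - (4)·0.0000 - (-4)·0.0000 - (1)·0.0000) / (-12) = 0.5833
  z = (-8 - (2)·0.0000 - (-4)·0.0000 - (2)·0.0000) / (11) = -0.7273
  w = (3 - (-4)·0.0000 - (-4)·0.0000 - (-2)·0.0000) / (14) = 0.2143
Residual b − A·x = (-2.2629, 0.8761, 3.9049, -3.1216); ∞-norm = 3.9049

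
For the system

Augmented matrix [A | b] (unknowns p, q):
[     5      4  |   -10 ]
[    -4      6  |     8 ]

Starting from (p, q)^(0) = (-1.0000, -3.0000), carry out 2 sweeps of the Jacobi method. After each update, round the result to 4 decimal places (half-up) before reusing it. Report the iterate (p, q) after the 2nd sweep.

Iteration 1:
  p = (-10 - (4)·-3.0000) / (5) = 0.4000
  q = (8 - (-4)·-1.0000) / (6) = 0.6667
Iteration 2:
  p = (-10 - (4)·0.6667) / (5) = -2.5334
  q = (8 - (-4)·0.4000) / (6) = 1.6000

(-2.5334, 1.6000)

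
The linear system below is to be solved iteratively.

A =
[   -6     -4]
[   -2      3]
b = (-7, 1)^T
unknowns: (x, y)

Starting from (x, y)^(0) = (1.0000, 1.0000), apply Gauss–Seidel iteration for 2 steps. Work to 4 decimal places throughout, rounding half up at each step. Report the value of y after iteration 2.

0.8148

Iteration 1:
  x = (-7 - (-4)·1.0000) / (-6) = 0.5000
  y = (1 - (-2)·0.5000) / (3) = 0.6667
Iteration 2:
  x = (-7 - (-4)·0.6667) / (-6) = 0.7222
  y = (1 - (-2)·0.7222) / (3) = 0.8148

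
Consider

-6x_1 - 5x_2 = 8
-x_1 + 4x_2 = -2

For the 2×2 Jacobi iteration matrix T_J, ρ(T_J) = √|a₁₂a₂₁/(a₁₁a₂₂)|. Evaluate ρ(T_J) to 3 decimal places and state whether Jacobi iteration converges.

0.456

a₁₂a₂₁/(a₁₁a₂₂) = (-5)·(-1) / ((-6)·(4)) = -0.208333
ρ = √|-0.208333| = √0.208333 = 0.456
ρ < 1, so Jacobi converges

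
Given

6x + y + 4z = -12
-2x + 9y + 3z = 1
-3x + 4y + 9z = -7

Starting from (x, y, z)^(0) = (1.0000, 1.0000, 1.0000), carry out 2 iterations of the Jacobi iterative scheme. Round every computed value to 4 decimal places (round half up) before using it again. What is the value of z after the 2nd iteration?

-1.7222

Iteration 1:
  x = (-12 - (1)·1.0000 - (4)·1.0000) / (6) = -2.8333
  y = (1 - (-2)·1.0000 - (3)·1.0000) / (9) = 0.0000
  z = (-7 - (-3)·1.0000 - (4)·1.0000) / (9) = -0.8889
Iteration 2:
  x = (-12 - (1)·0.0000 - (4)·-0.8889) / (6) = -1.4074
  y = (1 - (-2)·-2.8333 - (3)·-0.8889) / (9) = -0.2222
  z = (-7 - (-3)·-2.8333 - (4)·0.0000) / (9) = -1.7222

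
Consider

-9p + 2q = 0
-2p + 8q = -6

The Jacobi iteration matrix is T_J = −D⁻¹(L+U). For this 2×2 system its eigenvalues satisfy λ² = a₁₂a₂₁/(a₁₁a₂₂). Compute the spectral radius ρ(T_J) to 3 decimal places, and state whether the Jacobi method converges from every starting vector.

a₁₂a₂₁/(a₁₁a₂₂) = (2)·(-2) / ((-9)·(8)) = 0.055556
ρ = √|0.055556| = √0.055556 = 0.236
ρ < 1, so Jacobi converges

0.236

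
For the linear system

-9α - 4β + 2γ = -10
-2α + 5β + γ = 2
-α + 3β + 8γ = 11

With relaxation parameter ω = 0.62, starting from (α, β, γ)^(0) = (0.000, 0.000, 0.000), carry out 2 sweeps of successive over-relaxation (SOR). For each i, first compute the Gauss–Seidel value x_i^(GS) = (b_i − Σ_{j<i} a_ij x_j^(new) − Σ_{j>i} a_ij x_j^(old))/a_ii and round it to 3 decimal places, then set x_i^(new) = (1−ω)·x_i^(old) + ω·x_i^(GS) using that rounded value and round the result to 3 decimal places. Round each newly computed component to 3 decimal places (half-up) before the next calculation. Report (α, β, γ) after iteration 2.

(0.946, 0.542, 1.107)

Iteration 1:
  α: GS value = (-10 - (-4)·0.000 - (2)·0.000) / (-9) = 1.111;  α ← (1−ω)·0.000 + ω·1.111 = 0.689
  β: GS value = (2 - (-2)·0.689 - (1)·0.000) / (5) = 0.676;  β ← (1−ω)·0.000 + ω·0.676 = 0.419
  γ: GS value = (11 - (-1)·0.689 - (3)·0.419) / (8) = 1.304;  γ ← (1−ω)·0.000 + ω·1.304 = 0.808
Iteration 2:
  α: GS value = (-10 - (-4)·0.419 - (2)·0.808) / (-9) = 1.104;  α ← (1−ω)·0.689 + ω·1.104 = 0.946
  β: GS value = (2 - (-2)·0.946 - (1)·0.808) / (5) = 0.617;  β ← (1−ω)·0.419 + ω·0.617 = 0.542
  γ: GS value = (11 - (-1)·0.946 - (3)·0.542) / (8) = 1.290;  γ ← (1−ω)·0.808 + ω·1.290 = 1.107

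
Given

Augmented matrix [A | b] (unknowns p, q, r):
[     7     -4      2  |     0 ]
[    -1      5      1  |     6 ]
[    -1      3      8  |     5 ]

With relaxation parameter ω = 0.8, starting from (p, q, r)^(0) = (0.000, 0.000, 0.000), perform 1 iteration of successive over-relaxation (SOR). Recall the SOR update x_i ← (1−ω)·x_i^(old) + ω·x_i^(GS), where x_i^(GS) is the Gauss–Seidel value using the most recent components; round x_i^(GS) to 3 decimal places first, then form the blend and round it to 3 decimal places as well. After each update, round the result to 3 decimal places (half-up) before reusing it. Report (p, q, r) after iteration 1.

(0.000, 0.960, 0.212)

Iteration 1:
  p: GS value = (0 - (-4)·0.000 - (2)·0.000) / (7) = 0.000;  p ← (1−ω)·0.000 + ω·0.000 = 0.000
  q: GS value = (6 - (-1)·0.000 - (1)·0.000) / (5) = 1.200;  q ← (1−ω)·0.000 + ω·1.200 = 0.960
  r: GS value = (5 - (-1)·0.000 - (3)·0.960) / (8) = 0.265;  r ← (1−ω)·0.000 + ω·0.265 = 0.212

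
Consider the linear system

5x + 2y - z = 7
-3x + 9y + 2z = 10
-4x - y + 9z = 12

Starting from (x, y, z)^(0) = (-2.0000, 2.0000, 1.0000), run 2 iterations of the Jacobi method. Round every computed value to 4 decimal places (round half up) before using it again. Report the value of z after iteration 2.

1.7136

Iteration 1:
  x = (7 - (2)·2.0000 - (-1)·1.0000) / (5) = 0.8000
  y = (10 - (-3)·-2.0000 - (2)·1.0000) / (9) = 0.2222
  z = (12 - (-4)·-2.0000 - (-1)·2.0000) / (9) = 0.6667
Iteration 2:
  x = (7 - (2)·0.2222 - (-1)·0.6667) / (5) = 1.4445
  y = (10 - (-3)·0.8000 - (2)·0.6667) / (9) = 1.2296
  z = (12 - (-4)·0.8000 - (-1)·0.2222) / (9) = 1.7136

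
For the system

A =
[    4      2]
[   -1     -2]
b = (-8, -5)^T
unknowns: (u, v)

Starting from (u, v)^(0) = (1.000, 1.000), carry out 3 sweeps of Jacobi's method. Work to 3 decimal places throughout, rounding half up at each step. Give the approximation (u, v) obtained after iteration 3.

Iteration 1:
  u = (-8 - (2)·1.000) / (4) = -2.500
  v = (-5 - (-1)·1.000) / (-2) = 2.000
Iteration 2:
  u = (-8 - (2)·2.000) / (4) = -3.000
  v = (-5 - (-1)·-2.500) / (-2) = 3.750
Iteration 3:
  u = (-8 - (2)·3.750) / (4) = -3.875
  v = (-5 - (-1)·-3.000) / (-2) = 4.000

(-3.875, 4.000)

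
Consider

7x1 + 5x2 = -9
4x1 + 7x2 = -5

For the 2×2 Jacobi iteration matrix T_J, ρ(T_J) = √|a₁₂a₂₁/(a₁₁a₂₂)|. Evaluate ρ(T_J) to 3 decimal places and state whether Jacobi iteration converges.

a₁₂a₂₁/(a₁₁a₂₂) = (5)·(4) / ((7)·(7)) = 0.408163
ρ = √|0.408163| = √0.408163 = 0.639
ρ < 1, so Jacobi converges

0.639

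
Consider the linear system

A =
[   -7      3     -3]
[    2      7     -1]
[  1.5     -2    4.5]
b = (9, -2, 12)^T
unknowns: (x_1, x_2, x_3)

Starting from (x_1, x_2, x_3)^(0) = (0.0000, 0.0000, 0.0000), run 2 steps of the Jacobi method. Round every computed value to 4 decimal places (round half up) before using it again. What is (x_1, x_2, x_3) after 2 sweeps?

(-2.5510, 0.4626, 2.9683)

Iteration 1:
  x_1 = (9 - (3)·0.0000 - (-3)·0.0000) / (-7) = -1.2857
  x_2 = (-2 - (2)·0.0000 - (-1)·0.0000) / (7) = -0.2857
  x_3 = (12 - (1.5)·0.0000 - (-2)·0.0000) / (4.5) = 2.6667
Iteration 2:
  x_1 = (9 - (3)·-0.2857 - (-3)·2.6667) / (-7) = -2.5510
  x_2 = (-2 - (2)·-1.2857 - (-1)·2.6667) / (7) = 0.4626
  x_3 = (12 - (1.5)·-1.2857 - (-2)·-0.2857) / (4.5) = 2.9683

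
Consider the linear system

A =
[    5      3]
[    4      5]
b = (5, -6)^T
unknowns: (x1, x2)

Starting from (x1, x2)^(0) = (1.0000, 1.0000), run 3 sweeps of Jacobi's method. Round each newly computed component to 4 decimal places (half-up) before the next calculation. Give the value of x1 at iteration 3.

Iteration 1:
  x1 = (5 - (3)·1.0000) / (5) = 0.4000
  x2 = (-6 - (4)·1.0000) / (5) = -2.0000
Iteration 2:
  x1 = (5 - (3)·-2.0000) / (5) = 2.2000
  x2 = (-6 - (4)·0.4000) / (5) = -1.5200
Iteration 3:
  x1 = (5 - (3)·-1.5200) / (5) = 1.9120
  x2 = (-6 - (4)·2.2000) / (5) = -2.9600

1.9120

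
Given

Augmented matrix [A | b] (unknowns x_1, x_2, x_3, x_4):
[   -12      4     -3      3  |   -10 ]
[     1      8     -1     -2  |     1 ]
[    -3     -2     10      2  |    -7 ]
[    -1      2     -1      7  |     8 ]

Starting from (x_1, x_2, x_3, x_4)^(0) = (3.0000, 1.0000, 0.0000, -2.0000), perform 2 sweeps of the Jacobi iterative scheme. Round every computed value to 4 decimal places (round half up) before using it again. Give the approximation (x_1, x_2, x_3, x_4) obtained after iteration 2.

(0.7048, 0.4631, -0.9071, 1.5667)

Iteration 1:
  x_1 = (-10 - (4)·1.0000 - (-3)·0.0000 - (3)·-2.0000) / (-12) = 0.6667
  x_2 = (1 - (1)·3.0000 - (-1)·0.0000 - (-2)·-2.0000) / (8) = -0.7500
  x_3 = (-7 - (-3)·3.0000 - (-2)·1.0000 - (2)·-2.0000) / (10) = 0.8000
  x_4 = (8 - (-1)·3.0000 - (2)·1.0000 - (-1)·0.0000) / (7) = 1.2857
Iteration 2:
  x_1 = (-10 - (4)·-0.7500 - (-3)·0.8000 - (3)·1.2857) / (-12) = 0.7048
  x_2 = (1 - (1)·0.6667 - (-1)·0.8000 - (-2)·1.2857) / (8) = 0.4631
  x_3 = (-7 - (-3)·0.6667 - (-2)·-0.7500 - (2)·1.2857) / (10) = -0.9071
  x_4 = (8 - (-1)·0.6667 - (2)·-0.7500 - (-1)·0.8000) / (7) = 1.5667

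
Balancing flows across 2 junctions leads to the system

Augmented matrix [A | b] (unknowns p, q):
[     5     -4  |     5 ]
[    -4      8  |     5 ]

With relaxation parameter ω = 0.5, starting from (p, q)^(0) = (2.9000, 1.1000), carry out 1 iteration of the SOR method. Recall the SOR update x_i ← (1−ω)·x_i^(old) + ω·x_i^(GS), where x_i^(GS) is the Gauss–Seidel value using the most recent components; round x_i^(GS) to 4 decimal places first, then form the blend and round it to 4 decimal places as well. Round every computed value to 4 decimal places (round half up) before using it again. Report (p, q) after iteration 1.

(2.3900, 1.4600)

Iteration 1:
  p: GS value = (5 - (-4)·1.1000) / (5) = 1.8800;  p ← (1−ω)·2.9000 + ω·1.8800 = 2.3900
  q: GS value = (5 - (-4)·2.3900) / (8) = 1.8200;  q ← (1−ω)·1.1000 + ω·1.8200 = 1.4600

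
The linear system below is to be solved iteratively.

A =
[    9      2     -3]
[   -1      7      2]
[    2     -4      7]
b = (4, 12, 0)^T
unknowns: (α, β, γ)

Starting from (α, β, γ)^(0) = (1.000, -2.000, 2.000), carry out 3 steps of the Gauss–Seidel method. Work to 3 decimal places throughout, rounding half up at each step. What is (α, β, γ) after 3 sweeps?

(0.368, 1.517, 0.762)

Iteration 1:
  α = (4 - (2)·-2.000 - (-3)·2.000) / (9) = 1.556
  β = (12 - (-1)·1.556 - (2)·2.000) / (7) = 1.365
  γ = (0 - (2)·1.556 - (-4)·1.365) / (7) = 0.335
Iteration 2:
  α = (4 - (2)·1.365 - (-3)·0.335) / (9) = 0.253
  β = (12 - (-1)·0.253 - (2)·0.335) / (7) = 1.655
  γ = (0 - (2)·0.253 - (-4)·1.655) / (7) = 0.873
Iteration 3:
  α = (4 - (2)·1.655 - (-3)·0.873) / (9) = 0.368
  β = (12 - (-1)·0.368 - (2)·0.873) / (7) = 1.517
  γ = (0 - (2)·0.368 - (-4)·1.517) / (7) = 0.762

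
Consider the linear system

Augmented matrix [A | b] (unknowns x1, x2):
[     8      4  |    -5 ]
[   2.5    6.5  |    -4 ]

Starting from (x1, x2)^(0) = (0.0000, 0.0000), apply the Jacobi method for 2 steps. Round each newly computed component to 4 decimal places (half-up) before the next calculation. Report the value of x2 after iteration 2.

-0.3750

Iteration 1:
  x1 = (-5 - (4)·0.0000) / (8) = -0.6250
  x2 = (-4 - (2.5)·0.0000) / (6.5) = -0.6154
Iteration 2:
  x1 = (-5 - (4)·-0.6154) / (8) = -0.3173
  x2 = (-4 - (2.5)·-0.6250) / (6.5) = -0.3750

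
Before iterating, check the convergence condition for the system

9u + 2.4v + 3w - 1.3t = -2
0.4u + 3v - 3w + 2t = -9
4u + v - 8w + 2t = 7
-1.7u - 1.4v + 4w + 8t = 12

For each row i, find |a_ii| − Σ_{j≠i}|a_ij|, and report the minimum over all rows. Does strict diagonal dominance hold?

-2.4

row 1: |9| − (2.4+3+1.3) = 2.3
row 2: |3| − (0.4+3+2) = -2.4
row 3: |-8| − (4+1+2) = 1
row 4: |8| − (1.7+1.4+4) = 0.9
minimum over rows = -2.4 → not strictly diagonally dominant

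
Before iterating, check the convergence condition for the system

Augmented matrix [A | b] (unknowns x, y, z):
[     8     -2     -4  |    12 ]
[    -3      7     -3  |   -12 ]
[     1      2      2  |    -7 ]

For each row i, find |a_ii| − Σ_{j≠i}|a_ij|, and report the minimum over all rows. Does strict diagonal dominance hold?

row 1: |8| − (2+4) = 2
row 2: |7| − (3+3) = 1
row 3: |2| − (1+2) = -1
minimum over rows = -1 → not strictly diagonally dominant

-1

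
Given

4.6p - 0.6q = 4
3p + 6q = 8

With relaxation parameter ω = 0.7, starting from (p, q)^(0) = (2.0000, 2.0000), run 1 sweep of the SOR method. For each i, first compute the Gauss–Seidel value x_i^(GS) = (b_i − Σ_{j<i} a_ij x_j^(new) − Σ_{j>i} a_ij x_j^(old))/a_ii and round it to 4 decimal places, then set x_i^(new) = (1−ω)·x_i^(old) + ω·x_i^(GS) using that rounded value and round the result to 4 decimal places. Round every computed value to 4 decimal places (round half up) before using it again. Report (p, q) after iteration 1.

Iteration 1:
  p: GS value = (4 - (-0.6)·2.0000) / (4.6) = 1.1304;  p ← (1−ω)·2.0000 + ω·1.1304 = 1.3913
  q: GS value = (8 - (3)·1.3913) / (6) = 0.6377;  q ← (1−ω)·2.0000 + ω·0.6377 = 1.0464

(1.3913, 1.0464)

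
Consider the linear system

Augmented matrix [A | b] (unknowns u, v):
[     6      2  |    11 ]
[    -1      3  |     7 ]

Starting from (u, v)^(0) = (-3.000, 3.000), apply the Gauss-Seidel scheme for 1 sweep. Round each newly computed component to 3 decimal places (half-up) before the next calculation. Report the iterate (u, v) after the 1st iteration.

Iteration 1:
  u = (11 - (2)·3.000) / (6) = 0.833
  v = (7 - (-1)·0.833) / (3) = 2.611

(0.833, 2.611)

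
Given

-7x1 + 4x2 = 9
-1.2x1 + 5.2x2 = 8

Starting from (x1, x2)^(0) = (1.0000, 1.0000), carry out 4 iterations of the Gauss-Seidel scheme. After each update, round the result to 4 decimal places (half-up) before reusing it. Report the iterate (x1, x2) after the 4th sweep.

(-0.4689, 1.4303)

Iteration 1:
  x1 = (9 - (4)·1.0000) / (-7) = -0.7143
  x2 = (8 - (-1.2)·-0.7143) / (5.2) = 1.3736
Iteration 2:
  x1 = (9 - (4)·1.3736) / (-7) = -0.5008
  x2 = (8 - (-1.2)·-0.5008) / (5.2) = 1.4229
Iteration 3:
  x1 = (9 - (4)·1.4229) / (-7) = -0.4726
  x2 = (8 - (-1.2)·-0.4726) / (5.2) = 1.4294
Iteration 4:
  x1 = (9 - (4)·1.4294) / (-7) = -0.4689
  x2 = (8 - (-1.2)·-0.4689) / (5.2) = 1.4303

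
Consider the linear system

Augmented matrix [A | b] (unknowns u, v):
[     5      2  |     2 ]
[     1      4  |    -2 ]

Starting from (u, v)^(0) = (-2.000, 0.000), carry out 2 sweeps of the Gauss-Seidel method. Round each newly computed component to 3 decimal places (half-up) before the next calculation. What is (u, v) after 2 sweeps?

Iteration 1:
  u = (2 - (2)·0.000) / (5) = 0.400
  v = (-2 - (1)·0.400) / (4) = -0.600
Iteration 2:
  u = (2 - (2)·-0.600) / (5) = 0.640
  v = (-2 - (1)·0.640) / (4) = -0.660

(0.640, -0.660)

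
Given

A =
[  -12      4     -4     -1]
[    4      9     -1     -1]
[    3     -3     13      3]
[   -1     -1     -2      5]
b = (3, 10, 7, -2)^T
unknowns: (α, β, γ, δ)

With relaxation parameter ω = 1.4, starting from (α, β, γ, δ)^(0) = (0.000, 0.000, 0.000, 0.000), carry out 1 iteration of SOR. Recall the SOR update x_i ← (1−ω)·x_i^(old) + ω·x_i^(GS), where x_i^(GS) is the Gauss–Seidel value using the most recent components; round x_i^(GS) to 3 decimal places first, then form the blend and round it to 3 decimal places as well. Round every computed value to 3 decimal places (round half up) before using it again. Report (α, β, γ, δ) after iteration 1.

(-0.350, 1.774, 1.441, 0.645)

Iteration 1:
  α: GS value = (3 - (4)·0.000 - (-4)·0.000 - (-1)·0.000) / (-12) = -0.250;  α ← (1−ω)·0.000 + ω·-0.250 = -0.350
  β: GS value = (10 - (4)·-0.350 - (-1)·0.000 - (-1)·0.000) / (9) = 1.267;  β ← (1−ω)·0.000 + ω·1.267 = 1.774
  γ: GS value = (7 - (3)·-0.350 - (-3)·1.774 - (3)·0.000) / (13) = 1.029;  γ ← (1−ω)·0.000 + ω·1.029 = 1.441
  δ: GS value = (-2 - (-1)·-0.350 - (-1)·1.774 - (-2)·1.441) / (5) = 0.461;  δ ← (1−ω)·0.000 + ω·0.461 = 0.645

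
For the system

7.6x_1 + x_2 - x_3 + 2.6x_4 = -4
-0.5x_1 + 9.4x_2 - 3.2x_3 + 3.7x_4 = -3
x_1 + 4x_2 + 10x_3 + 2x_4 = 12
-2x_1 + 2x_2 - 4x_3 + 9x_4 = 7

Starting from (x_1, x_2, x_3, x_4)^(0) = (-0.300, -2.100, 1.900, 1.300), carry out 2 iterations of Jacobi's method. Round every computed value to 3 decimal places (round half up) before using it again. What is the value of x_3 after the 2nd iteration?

0.920

Iteration 1:
  x_1 = (-4 - (1)·-2.100 - (-1)·1.900 - (2.6)·1.300) / (7.6) = -0.445
  x_2 = (-3 - (-0.5)·-0.300 - (-3.2)·1.900 - (3.7)·1.300) / (9.4) = -0.200
  x_3 = (12 - (1)·-0.300 - (4)·-2.100 - (2)·1.300) / (10) = 1.810
  x_4 = (7 - (-2)·-0.300 - (2)·-2.100 - (-4)·1.900) / (9) = 2.022
Iteration 2:
  x_1 = (-4 - (1)·-0.200 - (-1)·1.810 - (2.6)·2.022) / (7.6) = -0.954
  x_2 = (-3 - (-0.5)·-0.445 - (-3.2)·1.810 - (3.7)·2.022) / (9.4) = -0.523
  x_3 = (12 - (1)·-0.445 - (4)·-0.200 - (2)·2.022) / (10) = 0.920
  x_4 = (7 - (-2)·-0.445 - (2)·-0.200 - (-4)·1.810) / (9) = 1.528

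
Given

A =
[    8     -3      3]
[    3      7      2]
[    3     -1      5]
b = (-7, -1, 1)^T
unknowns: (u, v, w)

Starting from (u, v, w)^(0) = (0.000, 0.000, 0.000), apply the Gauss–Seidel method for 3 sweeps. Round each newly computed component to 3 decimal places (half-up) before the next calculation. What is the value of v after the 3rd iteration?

Iteration 1:
  u = (-7 - (-3)·0.000 - (3)·0.000) / (8) = -0.875
  v = (-1 - (3)·-0.875 - (2)·0.000) / (7) = 0.232
  w = (1 - (3)·-0.875 - (-1)·0.232) / (5) = 0.771
Iteration 2:
  u = (-7 - (-3)·0.232 - (3)·0.771) / (8) = -1.077
  v = (-1 - (3)·-1.077 - (2)·0.771) / (7) = 0.098
  w = (1 - (3)·-1.077 - (-1)·0.098) / (5) = 0.866
Iteration 3:
  u = (-7 - (-3)·0.098 - (3)·0.866) / (8) = -1.163
  v = (-1 - (3)·-1.163 - (2)·0.866) / (7) = 0.108
  w = (1 - (3)·-1.163 - (-1)·0.108) / (5) = 0.919

0.108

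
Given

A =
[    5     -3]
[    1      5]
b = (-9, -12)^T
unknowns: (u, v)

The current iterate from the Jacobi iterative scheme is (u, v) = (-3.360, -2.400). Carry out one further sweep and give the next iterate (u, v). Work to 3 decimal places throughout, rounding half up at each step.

(-3.240, -1.728)

One sweep:
  u = (-9 - (-3)·-2.400) / (5) = -3.240
  v = (-12 - (1)·-3.360) / (5) = -1.728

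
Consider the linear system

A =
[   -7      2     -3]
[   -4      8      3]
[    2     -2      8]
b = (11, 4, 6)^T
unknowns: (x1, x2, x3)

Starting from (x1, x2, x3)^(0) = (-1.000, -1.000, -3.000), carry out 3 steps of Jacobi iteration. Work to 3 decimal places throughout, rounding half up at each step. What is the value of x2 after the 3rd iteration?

-0.726

Iteration 1:
  x1 = (11 - (2)·-1.000 - (-3)·-3.000) / (-7) = -0.571
  x2 = (4 - (-4)·-1.000 - (3)·-3.000) / (8) = 1.125
  x3 = (6 - (2)·-1.000 - (-2)·-1.000) / (8) = 0.750
Iteration 2:
  x1 = (11 - (2)·1.125 - (-3)·0.750) / (-7) = -1.571
  x2 = (4 - (-4)·-0.571 - (3)·0.750) / (8) = -0.067
  x3 = (6 - (2)·-0.571 - (-2)·1.125) / (8) = 1.174
Iteration 3:
  x1 = (11 - (2)·-0.067 - (-3)·1.174) / (-7) = -2.094
  x2 = (4 - (-4)·-1.571 - (3)·1.174) / (8) = -0.726
  x3 = (6 - (2)·-1.571 - (-2)·-0.067) / (8) = 1.126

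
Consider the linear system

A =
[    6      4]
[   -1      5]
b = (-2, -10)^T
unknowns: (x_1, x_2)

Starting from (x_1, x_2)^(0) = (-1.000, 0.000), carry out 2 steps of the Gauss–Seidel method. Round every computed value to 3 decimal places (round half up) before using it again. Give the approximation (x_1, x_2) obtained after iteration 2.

(1.045, -1.791)

Iteration 1:
  x_1 = (-2 - (4)·0.000) / (6) = -0.333
  x_2 = (-10 - (-1)·-0.333) / (5) = -2.067
Iteration 2:
  x_1 = (-2 - (4)·-2.067) / (6) = 1.045
  x_2 = (-10 - (-1)·1.045) / (5) = -1.791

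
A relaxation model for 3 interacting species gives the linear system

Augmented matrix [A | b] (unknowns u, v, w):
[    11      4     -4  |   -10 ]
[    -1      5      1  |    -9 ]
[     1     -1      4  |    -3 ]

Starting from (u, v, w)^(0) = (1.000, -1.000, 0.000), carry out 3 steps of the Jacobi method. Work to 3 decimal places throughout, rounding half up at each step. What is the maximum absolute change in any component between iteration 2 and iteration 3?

Iteration 1:
  u = (-10 - (4)·-1.000 - (-4)·0.000) / (11) = -0.545
  v = (-9 - (-1)·1.000 - (1)·0.000) / (5) = -1.600
  w = (-3 - (1)·1.000 - (-1)·-1.000) / (4) = -1.250
Iteration 2:
  u = (-10 - (4)·-1.600 - (-4)·-1.250) / (11) = -0.782
  v = (-9 - (-1)·-0.545 - (1)·-1.250) / (5) = -1.659
  w = (-3 - (1)·-0.545 - (-1)·-1.600) / (4) = -1.014
Iteration 3:
  u = (-10 - (4)·-1.659 - (-4)·-1.014) / (11) = -0.675
  v = (-9 - (-1)·-0.782 - (1)·-1.014) / (5) = -1.754
  w = (-3 - (1)·-0.782 - (-1)·-1.659) / (4) = -0.969
Change: (0.107, -0.095, 0.045) → max |·| = 0.107

0.107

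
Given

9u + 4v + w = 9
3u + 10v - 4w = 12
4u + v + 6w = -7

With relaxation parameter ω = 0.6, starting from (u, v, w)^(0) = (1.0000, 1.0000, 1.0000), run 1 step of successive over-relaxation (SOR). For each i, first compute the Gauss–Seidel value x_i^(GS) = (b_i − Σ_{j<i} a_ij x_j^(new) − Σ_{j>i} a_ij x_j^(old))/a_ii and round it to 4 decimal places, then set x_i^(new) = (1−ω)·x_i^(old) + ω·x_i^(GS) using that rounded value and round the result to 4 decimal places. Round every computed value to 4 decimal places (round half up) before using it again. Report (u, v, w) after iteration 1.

Iteration 1:
  u: GS value = (9 - (4)·1.0000 - (1)·1.0000) / (9) = 0.4444;  u ← (1−ω)·1.0000 + ω·0.4444 = 0.6666
  v: GS value = (12 - (3)·0.6666 - (-4)·1.0000) / (10) = 1.4000;  v ← (1−ω)·1.0000 + ω·1.4000 = 1.2400
  w: GS value = (-7 - (4)·0.6666 - (1)·1.2400) / (6) = -1.8177;  w ← (1−ω)·1.0000 + ω·-1.8177 = -0.6906

(0.6666, 1.2400, -0.6906)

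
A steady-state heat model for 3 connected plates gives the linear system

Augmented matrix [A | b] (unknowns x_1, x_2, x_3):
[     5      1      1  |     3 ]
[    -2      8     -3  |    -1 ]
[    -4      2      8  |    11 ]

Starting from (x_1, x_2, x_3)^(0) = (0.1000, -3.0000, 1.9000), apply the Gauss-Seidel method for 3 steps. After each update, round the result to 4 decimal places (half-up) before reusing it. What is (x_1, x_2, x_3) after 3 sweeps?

(0.2374, 0.4263, 1.3871)

Iteration 1:
  x_1 = (3 - (1)·-3.0000 - (1)·1.9000) / (5) = 0.8200
  x_2 = (-1 - (-2)·0.8200 - (-3)·1.9000) / (8) = 0.7925
  x_3 = (11 - (-4)·0.8200 - (2)·0.7925) / (8) = 1.5869
Iteration 2:
  x_1 = (3 - (1)·0.7925 - (1)·1.5869) / (5) = 0.1241
  x_2 = (-1 - (-2)·0.1241 - (-3)·1.5869) / (8) = 0.5011
  x_3 = (11 - (-4)·0.1241 - (2)·0.5011) / (8) = 1.3118
Iteration 3:
  x_1 = (3 - (1)·0.5011 - (1)·1.3118) / (5) = 0.2374
  x_2 = (-1 - (-2)·0.2374 - (-3)·1.3118) / (8) = 0.4263
  x_3 = (11 - (-4)·0.2374 - (2)·0.4263) / (8) = 1.3871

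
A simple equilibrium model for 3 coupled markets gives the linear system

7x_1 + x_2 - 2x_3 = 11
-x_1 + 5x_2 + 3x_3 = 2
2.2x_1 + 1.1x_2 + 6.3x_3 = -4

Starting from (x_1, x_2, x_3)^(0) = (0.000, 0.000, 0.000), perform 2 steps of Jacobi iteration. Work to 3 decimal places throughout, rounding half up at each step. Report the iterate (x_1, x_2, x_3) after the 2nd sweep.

Iteration 1:
  x_1 = (11 - (1)·0.000 - (-2)·0.000) / (7) = 1.571
  x_2 = (2 - (-1)·0.000 - (3)·0.000) / (5) = 0.400
  x_3 = (-4 - (2.2)·0.000 - (1.1)·0.000) / (6.3) = -0.635
Iteration 2:
  x_1 = (11 - (1)·0.400 - (-2)·-0.635) / (7) = 1.333
  x_2 = (2 - (-1)·1.571 - (3)·-0.635) / (5) = 1.095
  x_3 = (-4 - (2.2)·1.571 - (1.1)·0.400) / (6.3) = -1.253

(1.333, 1.095, -1.253)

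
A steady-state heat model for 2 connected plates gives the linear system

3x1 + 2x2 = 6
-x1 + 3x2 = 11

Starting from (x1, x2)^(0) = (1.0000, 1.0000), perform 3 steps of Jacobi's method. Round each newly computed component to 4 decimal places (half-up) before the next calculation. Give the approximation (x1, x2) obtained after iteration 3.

(-0.7407, 3.4444)

Iteration 1:
  x1 = (6 - (2)·1.0000) / (3) = 1.3333
  x2 = (11 - (-1)·1.0000) / (3) = 4.0000
Iteration 2:
  x1 = (6 - (2)·4.0000) / (3) = -0.6667
  x2 = (11 - (-1)·1.3333) / (3) = 4.1111
Iteration 3:
  x1 = (6 - (2)·4.1111) / (3) = -0.7407
  x2 = (11 - (-1)·-0.6667) / (3) = 3.4444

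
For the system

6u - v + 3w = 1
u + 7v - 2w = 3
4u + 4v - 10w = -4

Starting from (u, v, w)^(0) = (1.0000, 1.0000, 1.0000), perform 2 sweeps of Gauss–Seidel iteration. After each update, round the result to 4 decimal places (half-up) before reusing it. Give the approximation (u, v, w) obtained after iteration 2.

(-0.0246, 0.6117, 0.6348)

Iteration 1:
  u = (1 - (-1)·1.0000 - (3)·1.0000) / (6) = -0.1667
  v = (3 - (1)·-0.1667 - (-2)·1.0000) / (7) = 0.7381
  w = (-4 - (4)·-0.1667 - (4)·0.7381) / (-10) = 0.6286
Iteration 2:
  u = (1 - (-1)·0.7381 - (3)·0.6286) / (6) = -0.0246
  v = (3 - (1)·-0.0246 - (-2)·0.6286) / (7) = 0.6117
  w = (-4 - (4)·-0.0246 - (4)·0.6117) / (-10) = 0.6348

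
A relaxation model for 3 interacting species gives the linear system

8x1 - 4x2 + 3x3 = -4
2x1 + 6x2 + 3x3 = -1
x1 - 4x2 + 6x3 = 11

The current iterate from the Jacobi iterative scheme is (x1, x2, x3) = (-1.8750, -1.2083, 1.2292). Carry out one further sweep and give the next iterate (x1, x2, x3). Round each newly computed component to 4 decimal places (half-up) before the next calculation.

(-1.5651, -0.1563, 1.3403)

One sweep:
  x1 = (-4 - (-4)·-1.2083 - (3)·1.2292) / (8) = -1.5651
  x2 = (-1 - (2)·-1.8750 - (3)·1.2292) / (6) = -0.1563
  x3 = (11 - (1)·-1.8750 - (-4)·-1.2083) / (6) = 1.3403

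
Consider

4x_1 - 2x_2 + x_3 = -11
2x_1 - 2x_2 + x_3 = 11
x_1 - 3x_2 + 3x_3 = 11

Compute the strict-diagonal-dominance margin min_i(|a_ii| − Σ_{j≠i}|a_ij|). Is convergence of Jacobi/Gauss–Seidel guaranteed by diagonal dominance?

row 1: |4| − (2+1) = 1
row 2: |-2| − (2+1) = -1
row 3: |3| − (1+3) = -1
minimum over rows = -1 → not strictly diagonally dominant

-1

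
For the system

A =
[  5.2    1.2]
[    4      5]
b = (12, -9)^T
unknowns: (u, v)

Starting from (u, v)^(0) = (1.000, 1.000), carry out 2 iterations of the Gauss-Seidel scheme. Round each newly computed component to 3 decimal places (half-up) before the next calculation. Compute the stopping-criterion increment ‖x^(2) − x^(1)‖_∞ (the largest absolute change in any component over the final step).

1.030

Iteration 1:
  u = (12 - (1.2)·1.000) / (5.2) = 2.077
  v = (-9 - (4)·2.077) / (5) = -3.462
Iteration 2:
  u = (12 - (1.2)·-3.462) / (5.2) = 3.107
  v = (-9 - (4)·3.107) / (5) = -4.286
Change: (1.030, -0.824) → max |·| = 1.030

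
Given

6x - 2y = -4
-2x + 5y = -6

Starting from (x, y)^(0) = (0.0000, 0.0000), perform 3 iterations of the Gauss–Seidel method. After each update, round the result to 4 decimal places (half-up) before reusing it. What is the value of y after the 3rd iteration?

Iteration 1:
  x = (-4 - (-2)·0.0000) / (6) = -0.6667
  y = (-6 - (-2)·-0.6667) / (5) = -1.4667
Iteration 2:
  x = (-4 - (-2)·-1.4667) / (6) = -1.1556
  y = (-6 - (-2)·-1.1556) / (5) = -1.6622
Iteration 3:
  x = (-4 - (-2)·-1.6622) / (6) = -1.2207
  y = (-6 - (-2)·-1.2207) / (5) = -1.6883

-1.6883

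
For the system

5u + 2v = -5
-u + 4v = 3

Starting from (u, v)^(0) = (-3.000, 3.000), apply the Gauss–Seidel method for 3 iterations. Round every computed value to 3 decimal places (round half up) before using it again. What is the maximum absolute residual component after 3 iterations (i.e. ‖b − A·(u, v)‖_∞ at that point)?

0.056

Iteration 1:
  u = (-5 - (2)·3.000) / (5) = -2.200
  v = (3 - (-1)·-2.200) / (4) = 0.200
Iteration 2:
  u = (-5 - (2)·0.200) / (5) = -1.080
  v = (3 - (-1)·-1.080) / (4) = 0.480
Iteration 3:
  u = (-5 - (2)·0.480) / (5) = -1.192
  v = (3 - (-1)·-1.192) / (4) = 0.452
Residual b − A·x = (0.056, 0.000); ∞-norm = 0.056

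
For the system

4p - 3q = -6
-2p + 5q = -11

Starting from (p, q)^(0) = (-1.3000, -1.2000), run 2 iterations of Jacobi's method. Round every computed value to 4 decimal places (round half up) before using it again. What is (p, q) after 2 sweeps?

(-3.5400, -3.1600)

Iteration 1:
  p = (-6 - (-3)·-1.2000) / (4) = -2.4000
  q = (-11 - (-2)·-1.3000) / (5) = -2.7200
Iteration 2:
  p = (-6 - (-3)·-2.7200) / (4) = -3.5400
  q = (-11 - (-2)·-2.4000) / (5) = -3.1600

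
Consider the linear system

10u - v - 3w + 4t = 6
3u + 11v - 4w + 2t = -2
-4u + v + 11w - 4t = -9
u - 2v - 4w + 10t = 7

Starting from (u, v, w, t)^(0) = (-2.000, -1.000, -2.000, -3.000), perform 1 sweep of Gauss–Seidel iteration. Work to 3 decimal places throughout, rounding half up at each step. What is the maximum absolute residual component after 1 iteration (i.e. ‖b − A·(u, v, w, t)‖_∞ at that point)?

11.515

Iteration 1:
  u = (6 - (-1)·-1.000 - (-3)·-2.000 - (4)·-3.000) / (10) = 1.100
  v = (-2 - (3)·1.100 - (-4)·-2.000 - (2)·-3.000) / (11) = -0.664
  w = (-9 - (-4)·1.100 - (1)·-0.664 - (-4)·-3.000) / (11) = -1.449
  t = (7 - (1)·1.100 - (-2)·-0.664 - (-4)·-1.449) / (10) = -0.122
Residual b − A·x = (-9.523, -3.548, 11.515, -0.004); ∞-norm = 11.515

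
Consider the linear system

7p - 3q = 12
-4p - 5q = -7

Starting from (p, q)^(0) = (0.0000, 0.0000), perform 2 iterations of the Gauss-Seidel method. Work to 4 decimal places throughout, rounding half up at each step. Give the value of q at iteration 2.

0.0188

Iteration 1:
  p = (12 - (-3)·0.0000) / (7) = 1.7143
  q = (-7 - (-4)·1.7143) / (-5) = 0.0286
Iteration 2:
  p = (12 - (-3)·0.0286) / (7) = 1.7265
  q = (-7 - (-4)·1.7265) / (-5) = 0.0188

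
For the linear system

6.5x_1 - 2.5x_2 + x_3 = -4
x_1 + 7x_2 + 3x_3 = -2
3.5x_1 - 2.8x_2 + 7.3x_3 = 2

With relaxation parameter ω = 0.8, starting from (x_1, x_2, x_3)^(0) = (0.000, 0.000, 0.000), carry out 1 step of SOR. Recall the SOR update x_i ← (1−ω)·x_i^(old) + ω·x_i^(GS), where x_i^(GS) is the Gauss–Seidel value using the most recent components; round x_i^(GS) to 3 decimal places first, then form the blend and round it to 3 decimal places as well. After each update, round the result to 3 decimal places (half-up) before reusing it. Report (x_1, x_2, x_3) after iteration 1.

Iteration 1:
  x_1: GS value = (-4 - (-2.5)·0.000 - (1)·0.000) / (6.5) = -0.615;  x_1 ← (1−ω)·0.000 + ω·-0.615 = -0.492
  x_2: GS value = (-2 - (1)·-0.492 - (3)·0.000) / (7) = -0.215;  x_2 ← (1−ω)·0.000 + ω·-0.215 = -0.172
  x_3: GS value = (2 - (3.5)·-0.492 - (-2.8)·-0.172) / (7.3) = 0.444;  x_3 ← (1−ω)·0.000 + ω·0.444 = 0.355

(-0.492, -0.172, 0.355)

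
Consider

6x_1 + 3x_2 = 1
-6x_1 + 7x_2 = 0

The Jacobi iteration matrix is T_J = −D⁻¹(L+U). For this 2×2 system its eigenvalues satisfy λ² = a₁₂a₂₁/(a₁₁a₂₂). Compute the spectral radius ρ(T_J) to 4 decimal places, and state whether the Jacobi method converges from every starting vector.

a₁₂a₂₁/(a₁₁a₂₂) = (3)·(-6) / ((6)·(7)) = -0.428571
ρ = √|-0.428571| = √0.428571 = 0.6547
ρ < 1, so Jacobi converges

0.6547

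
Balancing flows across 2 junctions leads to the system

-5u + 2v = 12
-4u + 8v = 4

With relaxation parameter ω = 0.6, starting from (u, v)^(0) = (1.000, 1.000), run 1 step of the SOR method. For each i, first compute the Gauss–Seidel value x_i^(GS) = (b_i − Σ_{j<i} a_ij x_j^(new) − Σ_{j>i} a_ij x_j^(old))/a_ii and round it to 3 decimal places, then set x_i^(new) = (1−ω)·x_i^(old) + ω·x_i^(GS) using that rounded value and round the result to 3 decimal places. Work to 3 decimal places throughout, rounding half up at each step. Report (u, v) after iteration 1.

(-0.800, 0.460)

Iteration 1:
  u: GS value = (12 - (2)·1.000) / (-5) = -2.000;  u ← (1−ω)·1.000 + ω·-2.000 = -0.800
  v: GS value = (4 - (-4)·-0.800) / (8) = 0.100;  v ← (1−ω)·1.000 + ω·0.100 = 0.460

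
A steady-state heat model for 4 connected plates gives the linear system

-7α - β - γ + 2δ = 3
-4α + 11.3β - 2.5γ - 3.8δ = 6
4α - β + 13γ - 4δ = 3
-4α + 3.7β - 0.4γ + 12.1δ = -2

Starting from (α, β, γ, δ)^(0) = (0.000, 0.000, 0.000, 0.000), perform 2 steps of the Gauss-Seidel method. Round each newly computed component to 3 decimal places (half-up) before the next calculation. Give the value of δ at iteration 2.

-0.447

Iteration 1:
  α = (3 - (-1)·0.000 - (-1)·0.000 - (2)·0.000) / (-7) = -0.429
  β = (6 - (-4)·-0.429 - (-2.5)·0.000 - (-3.8)·0.000) / (11.3) = 0.379
  γ = (3 - (4)·-0.429 - (-1)·0.379 - (-4)·0.000) / (13) = 0.392
  δ = (-2 - (-4)·-0.429 - (3.7)·0.379 - (-0.4)·0.392) / (12.1) = -0.410
Iteration 2:
  α = (3 - (-1)·0.379 - (-1)·0.392 - (2)·-0.410) / (-7) = -0.656
  β = (6 - (-4)·-0.656 - (-2.5)·0.392 - (-3.8)·-0.410) / (11.3) = 0.248
  γ = (3 - (4)·-0.656 - (-1)·0.248 - (-4)·-0.410) / (13) = 0.326
  δ = (-2 - (-4)·-0.656 - (3.7)·0.248 - (-0.4)·0.326) / (12.1) = -0.447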